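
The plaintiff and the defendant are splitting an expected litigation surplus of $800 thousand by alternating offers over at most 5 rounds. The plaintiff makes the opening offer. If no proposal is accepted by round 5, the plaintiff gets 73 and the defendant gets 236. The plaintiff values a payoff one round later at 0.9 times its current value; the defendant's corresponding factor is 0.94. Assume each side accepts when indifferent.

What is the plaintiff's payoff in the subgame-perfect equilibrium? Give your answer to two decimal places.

Work backward from the last round.
Round 5 (the plaintiff proposes): the defendant gets 236 if talks fail, so the plaintiff offers 236 and keeps 564.
Round 4 (the defendant proposes): the plaintiff can get 564 next round, worth 0.9 × 564 = 507.6 now, so the defendant offers 507.6, keeping 292.4.
Round 3 (the plaintiff proposes): the defendant can get 292.4 next round, worth 0.94 × 292.4 = 274.856 now, so the plaintiff offers 274.856, keeping 525.144.
Round 2 (the defendant proposes): the plaintiff can get 525.144 next round, worth 0.9 × 525.144 = 472.6296 now, so the defendant offers 472.6296, keeping 327.3704.
Round 1 (the plaintiff proposes): the defendant can get 327.3704 next round, worth 0.94 × 327.3704 = 307.728176 now. The plaintiff offers 307.728176 and keeps 800 − 307.728176 = 492.271824.

492.27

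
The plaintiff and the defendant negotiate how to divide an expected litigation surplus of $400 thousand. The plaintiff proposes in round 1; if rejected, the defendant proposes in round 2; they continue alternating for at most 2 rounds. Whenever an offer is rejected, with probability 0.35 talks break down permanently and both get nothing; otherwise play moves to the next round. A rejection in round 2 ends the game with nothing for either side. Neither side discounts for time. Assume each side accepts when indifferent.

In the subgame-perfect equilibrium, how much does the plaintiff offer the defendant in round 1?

260

Round 2 (the defendant proposes): the plaintiff will accept anything ≥ 0, so the defendant offers 0 and keeps 400.
Round 1 (the plaintiff proposes): rejecting gives the defendant an expected 0.65 × 400 = 260. The plaintiff offers 260 and keeps 400 − 260 = 140.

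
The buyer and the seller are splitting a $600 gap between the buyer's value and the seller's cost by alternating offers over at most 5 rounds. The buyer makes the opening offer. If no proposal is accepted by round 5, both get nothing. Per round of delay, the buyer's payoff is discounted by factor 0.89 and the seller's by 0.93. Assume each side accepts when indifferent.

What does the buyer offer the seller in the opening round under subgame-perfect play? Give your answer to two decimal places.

112.18

Work backward from the last round.
Round 5 (the buyer proposes): the seller will accept anything ≥ 0, so the buyer offers 0 and keeps 600.
Round 4 (the seller proposes): the buyer can get 600 next round, worth 0.89 × 600 = 534 now; the seller offers that and keeps 66.
Round 3 (the buyer proposes): the seller can get 66 next round, worth 0.93 × 66 = 61.38 now; the buyer offers that and keeps 538.62.
Round 2 (the seller proposes): the buyer can get 538.62 next round, worth 0.89 × 538.62 = 479.3718 now; the seller offers that and keeps 120.6282.
Round 1 (the buyer proposes): the seller can get 120.6282 next round, worth 0.93 × 120.6282 = 112.184226 now; the buyer offers that and keeps 487.815774.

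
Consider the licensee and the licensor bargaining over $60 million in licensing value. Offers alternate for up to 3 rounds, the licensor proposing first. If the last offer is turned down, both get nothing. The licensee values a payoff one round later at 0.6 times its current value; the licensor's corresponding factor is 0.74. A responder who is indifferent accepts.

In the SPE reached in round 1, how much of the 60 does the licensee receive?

9.36

Round 3 (the licensor proposes): the licensee will accept anything ≥ 0, so the licensor offers 0 and keeps 60.
Round 2 (the licensee proposes): the licensor can get 60 next round, worth 0.74 × 60 = 44.4 now; the licensee offers that and keeps 15.6.
Round 1 (the licensor proposes): the licensee can get 15.6 next round, worth 0.6 × 15.6 = 9.36 now. The licensor offers 9.36 and keeps 60 − 9.36 = 50.64.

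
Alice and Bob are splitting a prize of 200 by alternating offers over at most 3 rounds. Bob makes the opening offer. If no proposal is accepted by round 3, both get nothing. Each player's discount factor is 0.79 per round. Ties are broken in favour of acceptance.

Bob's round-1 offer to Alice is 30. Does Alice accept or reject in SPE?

Reject

Work out Alice's continuation value if the offer is rejected.
Round 3 (Bob proposes): rejection yields 0 for Alice; Bob offers 0 and keeps 200.
Round 2 (Alice proposes): Bob can get 200 next round, worth 0.79 × 200 = 158 now, so Alice offers 158, keeping 42.
So by rejecting in round 1, Alice gets 42 next round, worth 0.79 × 42 = 33.18 now.
Offer 30 < 33.18, so Alice rejects.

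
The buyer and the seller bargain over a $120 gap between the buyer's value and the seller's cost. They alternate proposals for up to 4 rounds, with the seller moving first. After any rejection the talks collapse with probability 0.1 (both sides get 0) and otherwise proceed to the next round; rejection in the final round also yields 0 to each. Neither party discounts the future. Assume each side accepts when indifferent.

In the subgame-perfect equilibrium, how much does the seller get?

Round 4 (the buyer proposes): rejection yields 0 for the seller; the buyer offers 0 and keeps 120.
Round 3 (the seller proposes): rejecting gives the buyer an expected 0.9 × 120 = 108; the seller offers that and keeps 12.
Round 2 (the buyer proposes): rejecting gives the seller an expected 0.9 × 12 = 10.8. The buyer offers 10.8 and keeps 120 − 10.8 = 109.2.
Round 1 (the seller proposes): rejecting gives the buyer an expected 0.9 × 109.2 = 98.28, so the seller offers 98.28, keeping 21.72.

21.72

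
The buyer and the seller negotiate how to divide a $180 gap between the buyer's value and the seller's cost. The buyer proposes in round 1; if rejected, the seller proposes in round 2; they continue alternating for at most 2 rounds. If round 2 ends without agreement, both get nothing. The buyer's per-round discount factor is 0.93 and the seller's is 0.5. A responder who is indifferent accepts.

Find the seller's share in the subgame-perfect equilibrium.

90

Round 2 (the seller proposes): the buyer will accept anything ≥ 0, so the seller offers 0 and keeps 180.
Round 1 (the buyer proposes): the seller can get 180 next round, worth 0.5 × 180 = 90 now; the buyer offers that and keeps 90.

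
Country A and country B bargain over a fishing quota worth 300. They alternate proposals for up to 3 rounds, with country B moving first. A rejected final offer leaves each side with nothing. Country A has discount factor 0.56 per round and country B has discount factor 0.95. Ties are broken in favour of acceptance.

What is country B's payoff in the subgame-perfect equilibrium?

291.6

By backward induction:
Round 3 (country B proposes): country A will accept anything ≥ 0, so country B offers 0 and keeps 300.
Round 2 (country A proposes): country B can get 300 next round, worth 0.95 × 300 = 285 now; country A offers that and keeps 15.
Round 1 (country B proposes): country A can get 15 next round, worth 0.56 × 15 = 8.4 now. Country B offers 8.4 and keeps 300 − 8.4 = 291.6.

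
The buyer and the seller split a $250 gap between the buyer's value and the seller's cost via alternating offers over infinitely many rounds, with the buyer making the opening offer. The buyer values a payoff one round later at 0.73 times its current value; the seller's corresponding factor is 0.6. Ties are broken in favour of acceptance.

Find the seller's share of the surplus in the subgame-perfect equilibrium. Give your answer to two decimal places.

In a stationary SPE each proposer offers the other exactly their discounted continuation value.
If the buyer keeps x when proposing and the seller keeps y when proposing, then x = 250 − 0.6y and y = 250 − 0.73x.
Solving: x = 250(1 − 0.6) / (1 − 0.73·0.6) = 100 / 0.562 ≈ 177.9359.
The seller gets 250 − 177.9359 ≈ 72.0641.

72.06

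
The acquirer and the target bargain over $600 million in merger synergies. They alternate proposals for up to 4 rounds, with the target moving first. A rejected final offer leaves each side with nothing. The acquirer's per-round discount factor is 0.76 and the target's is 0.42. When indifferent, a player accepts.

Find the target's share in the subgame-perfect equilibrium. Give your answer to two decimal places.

Round 4 (the acquirer proposes): rejection yields 0 for the target; the acquirer offers 0 and keeps 600.
Round 3 (the target proposes): the acquirer can get 600 next round, worth 0.76 × 600 = 456 now; the target offers that and keeps 144.
Round 2 (the acquirer proposes): the target can get 144 next round, worth 0.42 × 144 = 60.48 now. The acquirer offers 60.48 and keeps 600 − 60.48 = 539.52.
Round 1 (the target proposes): the acquirer can get 539.52 next round, worth 0.76 × 539.52 = 410.0352 now, so the target offers 410.0352, keeping 189.9648.

189.96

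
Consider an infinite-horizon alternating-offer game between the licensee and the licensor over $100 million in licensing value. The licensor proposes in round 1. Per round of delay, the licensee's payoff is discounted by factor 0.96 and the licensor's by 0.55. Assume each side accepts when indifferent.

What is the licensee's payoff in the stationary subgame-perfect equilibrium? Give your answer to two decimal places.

Let x be the licensor's share when the licensor proposes and y be the licensee's share when the licensee proposes.
The licensee accepts iff offered ≥ 0.96·y, so x = 100 − 0.96y. Symmetrically y = 100 − 0.55x.
Substituting: x = 100 − 0.96(100 − 0.55x), giving x(1 − 0.55·0.96) = 100(1 − 0.96).
So x = 100 × 0.04 / 0.472 ≈ 8.4746, and the licensee receives 100 − x ≈ 91.5254.

91.53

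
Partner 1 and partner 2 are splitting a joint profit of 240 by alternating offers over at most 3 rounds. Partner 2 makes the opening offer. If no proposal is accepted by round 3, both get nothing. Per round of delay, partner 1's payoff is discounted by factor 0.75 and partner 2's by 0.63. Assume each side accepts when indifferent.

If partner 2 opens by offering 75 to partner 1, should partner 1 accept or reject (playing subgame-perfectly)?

Accept

Work out partner 1's continuation value if the offer is rejected.
Round 3 (partner 2 proposes): rejection yields 0 for partner 1; partner 2 offers 0 and keeps 240.
Round 2 (partner 1 proposes): partner 2 can get 240 next round, worth 0.63 × 240 = 151.2 now; partner 1 offers that and keeps 88.8.
So by rejecting in round 1, partner 1 gets 88.8 next round, worth 0.75 × 88.8 = 66.6 now.
Offer 75 ≥ 66.6, so partner 1 accepts.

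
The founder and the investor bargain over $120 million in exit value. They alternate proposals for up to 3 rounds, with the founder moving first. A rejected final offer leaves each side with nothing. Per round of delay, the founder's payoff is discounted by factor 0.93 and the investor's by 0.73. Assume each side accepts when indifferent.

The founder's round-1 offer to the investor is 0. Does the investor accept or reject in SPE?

Reject

Round 3 (the founder proposes): rejection yields 0 for the investor; the founder offers 0 and keeps 120.
Round 2 (the investor proposes): the founder can get 120 next round, worth 0.93 × 120 = 111.6 now. The investor offers 111.6 and keeps 120 − 111.6 = 8.4.
So by rejecting in round 1, the investor gets 8.4 next round, worth 0.73 × 8.4 = 6.132 now.
Offer 0 < 6.132, so the investor rejects.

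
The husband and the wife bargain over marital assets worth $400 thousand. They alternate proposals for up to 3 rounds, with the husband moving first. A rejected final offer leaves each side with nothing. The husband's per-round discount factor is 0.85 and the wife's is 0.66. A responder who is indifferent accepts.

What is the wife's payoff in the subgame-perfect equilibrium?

Work backward from the last round.
Round 3 (the husband proposes): rejection yields 0 for the wife; the husband offers 0 and keeps 400.
Round 2 (the wife proposes): the husband can get 400 next round, worth 0.85 × 400 = 340 now. The wife offers 340 and keeps 400 − 340 = 60.
Round 1 (the husband proposes): the wife can get 60 next round, worth 0.66 × 60 = 39.6 now, so the husband offers 39.6, keeping 360.4.

39.6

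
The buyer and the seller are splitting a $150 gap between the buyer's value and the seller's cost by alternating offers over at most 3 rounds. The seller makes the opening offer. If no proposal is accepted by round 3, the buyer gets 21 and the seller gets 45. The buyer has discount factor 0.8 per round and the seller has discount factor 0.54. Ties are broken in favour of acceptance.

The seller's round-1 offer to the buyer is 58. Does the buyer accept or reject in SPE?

Round 3 (the seller proposes): the buyer gets 21 if talks fail, so the seller offers 21 and keeps 129.
Round 2 (the buyer proposes): the seller can get 129 next round, worth 0.54 × 129 = 69.66 now. The buyer offers 69.66 and keeps 150 − 69.66 = 80.34.
So by rejecting in round 1, the buyer gets 80.34 next round, worth 0.8 × 80.34 = 64.272 now.
Offer 58 < 64.272, so the buyer rejects.

Reject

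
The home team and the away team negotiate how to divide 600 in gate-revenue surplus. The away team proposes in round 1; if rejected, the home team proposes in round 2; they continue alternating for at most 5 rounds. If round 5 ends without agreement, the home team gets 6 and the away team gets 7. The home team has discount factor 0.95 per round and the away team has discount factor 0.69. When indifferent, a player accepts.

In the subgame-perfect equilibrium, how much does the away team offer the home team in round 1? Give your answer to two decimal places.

295.10

Round 5 (the away team proposes): the home team gets 6 if talks fail, so the away team offers 6 and keeps 594.
Round 4 (the home team proposes): the away team can get 594 next round, worth 0.69 × 594 = 409.86 now, so the home team offers 409.86, keeping 190.14.
Round 3 (the away team proposes): the home team can get 190.14 next round, worth 0.95 × 190.14 = 180.633 now; the away team offers that and keeps 419.367.
Round 2 (the home team proposes): the away team can get 419.367 next round, worth 0.69 × 419.367 = 289.36323 now, so the home team offers 289.36323, keeping 310.63677.
Round 1 (the away team proposes): the home team can get 310.63677 next round, worth 0.95 × 310.63677 = 295.1049315 now; the away team offers that and keeps 304.8950685.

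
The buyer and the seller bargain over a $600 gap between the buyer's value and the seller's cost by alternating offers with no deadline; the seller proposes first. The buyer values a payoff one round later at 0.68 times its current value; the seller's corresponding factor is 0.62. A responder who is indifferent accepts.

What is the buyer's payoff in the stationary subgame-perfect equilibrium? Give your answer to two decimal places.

268.05

When the seller proposes, the buyer accepts any offer worth at least 0.68 times what the buyer would get by proposing next round; and vice versa.
This gives x = 600 − 0.68y and y = 600 − 0.62x, where x and y are each side's share when it proposes.
Hence (1 − 0.68·0.62)x = 600(1 − 0.68), i.e. 0.5784·x = 192.
x ≈ 331.9502; the buyer's share is 600 − x ≈ 268.0498.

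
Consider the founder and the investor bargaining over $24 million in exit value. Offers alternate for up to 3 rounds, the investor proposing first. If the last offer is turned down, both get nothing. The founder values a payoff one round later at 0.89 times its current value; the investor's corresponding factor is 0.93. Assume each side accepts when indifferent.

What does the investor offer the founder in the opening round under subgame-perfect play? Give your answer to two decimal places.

1.50

Round 3 (the investor proposes): the founder will accept anything ≥ 0, so the investor offers 0 and keeps 24.
Round 2 (the founder proposes): the investor can get 24 next round, worth 0.93 × 24 = 22.32 now; the founder offers that and keeps 1.68.
Round 1 (the investor proposes): the founder can get 1.68 next round, worth 0.89 × 1.68 = 1.4952 now. The investor offers 1.4952 and keeps 24 − 1.4952 = 22.5048.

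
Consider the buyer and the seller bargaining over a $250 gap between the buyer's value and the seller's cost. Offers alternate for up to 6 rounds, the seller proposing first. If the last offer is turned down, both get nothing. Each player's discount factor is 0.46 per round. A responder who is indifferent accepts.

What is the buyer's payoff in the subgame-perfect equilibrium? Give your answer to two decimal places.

80.39

Work backward from the last round.
Round 6 (the buyer proposes): the seller will accept anything ≥ 0, so the buyer offers 0 and keeps 250.
Round 5 (the seller proposes): the buyer can get 250 next round, worth 0.46 × 250 = 115 now. The seller offers 115 and keeps 250 − 115 = 135.
Round 4 (the buyer proposes): the seller can get 135 next round, worth 0.46 × 135 = 62.1 now, so the buyer offers 62.1, keeping 187.9.
Round 3 (the seller proposes): the buyer can get 187.9 next round, worth 0.46 × 187.9 = 86.434 now, so the seller offers 86.434, keeping 163.566.
Round 2 (the buyer proposes): the seller can get 163.566 next round, worth 0.46 × 163.566 = 75.24036 now, so the buyer offers 75.24036, keeping 174.75964.
Round 1 (the seller proposes): the buyer can get 174.75964 next round, worth 0.46 × 174.75964 = 80.3894344 now, so the seller offers 80.3894344, keeping 169.6105656.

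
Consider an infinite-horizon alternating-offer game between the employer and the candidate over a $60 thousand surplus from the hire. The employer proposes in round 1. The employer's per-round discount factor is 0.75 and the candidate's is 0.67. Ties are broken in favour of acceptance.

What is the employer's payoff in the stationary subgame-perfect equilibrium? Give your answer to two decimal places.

39.80

When the employer proposes, the candidate accepts any offer worth at least 0.67 times what the candidate would get by proposing next round; and vice versa.
This gives x = 60 − 0.67y and y = 60 − 0.75x, where x and y are each side's share when it proposes.
Hence (1 − 0.67·0.75)x = 60(1 − 0.67), i.e. 0.4975·x = 19.8.
x ≈ 39.7990; the candidate's share is 60 − x ≈ 20.2010.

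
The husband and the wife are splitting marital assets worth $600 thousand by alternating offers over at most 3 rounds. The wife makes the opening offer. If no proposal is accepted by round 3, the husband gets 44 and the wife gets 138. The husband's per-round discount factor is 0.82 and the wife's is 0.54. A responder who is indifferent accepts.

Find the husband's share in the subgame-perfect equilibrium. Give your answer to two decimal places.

Solve by backward induction from round 3.
Round 3 (the wife proposes): the husband gets 44 if talks fail, so the wife offers 44 and keeps 556.
Round 2 (the husband proposes): the wife can get 556 next round, worth 0.54 × 556 = 300.24 now. The husband offers 300.24 and keeps 600 − 300.24 = 299.76.
Round 1 (the wife proposes): the husband can get 299.76 next round, worth 0.82 × 299.76 = 245.8032 now. The wife offers 245.8032 and keeps 600 − 245.8032 = 354.1968.

245.80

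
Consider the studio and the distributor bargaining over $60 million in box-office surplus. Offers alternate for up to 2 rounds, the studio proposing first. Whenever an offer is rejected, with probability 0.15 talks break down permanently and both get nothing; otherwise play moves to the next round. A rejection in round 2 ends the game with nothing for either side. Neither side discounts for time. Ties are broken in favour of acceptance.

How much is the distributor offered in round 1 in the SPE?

51

By backward induction:
Round 2 (the distributor proposes): the studio will accept anything ≥ 0, so the distributor offers 0 and keeps 60.
Round 1 (the studio proposes): rejecting gives the distributor an expected 0.85 × 60 = 51. The studio offers 51 and keeps 60 − 51 = 9.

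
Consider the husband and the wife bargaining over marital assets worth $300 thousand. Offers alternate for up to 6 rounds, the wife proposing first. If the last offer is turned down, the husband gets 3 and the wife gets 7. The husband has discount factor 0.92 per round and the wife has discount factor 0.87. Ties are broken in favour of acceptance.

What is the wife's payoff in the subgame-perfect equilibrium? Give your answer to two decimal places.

Round 6 (the husband proposes): the wife gets 7 if talks fail, so the husband offers 7 and keeps 293.
Round 5 (the wife proposes): the husband can get 293 next round, worth 0.92 × 293 = 269.56 now. The wife offers 269.56 and keeps 300 − 269.56 = 30.44.
Round 4 (the husband proposes): the wife can get 30.44 next round, worth 0.87 × 30.44 = 26.4828 now, so the husband offers 26.4828, keeping 273.5172.
Round 3 (the wife proposes): the husband can get 273.5172 next round, worth 0.92 × 273.5172 = 251.635824 now, so the wife offers 251.635824, keeping 48.364176.
Round 2 (the husband proposes): the wife can get 48.364176 next round, worth 0.87 × 48.364176 = 42.07683312 now; the husband offers that and keeps 257.92316688.
Round 1 (the wife proposes): the husband can get 257.92316688 next round, worth 0.92 × 257.92316688 = 237.2893135296 now. The wife offers 237.2893135296 and keeps 300 − 237.2893135296 = 62.7106864704.

62.71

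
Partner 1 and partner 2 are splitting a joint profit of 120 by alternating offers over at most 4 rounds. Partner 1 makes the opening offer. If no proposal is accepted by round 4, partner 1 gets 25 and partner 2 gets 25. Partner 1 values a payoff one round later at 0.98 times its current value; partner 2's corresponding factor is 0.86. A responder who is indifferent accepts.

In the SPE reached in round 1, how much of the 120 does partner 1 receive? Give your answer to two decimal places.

Round 4 (partner 2 proposes): partner 1 gets 25 if talks fail, so partner 2 offers 25 and keeps 95.
Round 3 (partner 1 proposes): partner 2 can get 95 next round, worth 0.86 × 95 = 81.7 now, so partner 1 offers 81.7, keeping 38.3.
Round 2 (partner 2 proposes): partner 1 can get 38.3 next round, worth 0.98 × 38.3 = 37.534 now. Partner 2 offers 37.534 and keeps 120 − 37.534 = 82.466.
Round 1 (partner 1 proposes): partner 2 can get 82.466 next round, worth 0.86 × 82.466 = 70.92076 now; partner 1 offers that and keeps 49.07924.

49.08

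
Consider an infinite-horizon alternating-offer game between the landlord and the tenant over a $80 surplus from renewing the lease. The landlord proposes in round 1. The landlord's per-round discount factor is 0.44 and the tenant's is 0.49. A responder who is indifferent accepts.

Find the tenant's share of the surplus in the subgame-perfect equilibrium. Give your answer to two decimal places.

In a stationary SPE each proposer offers the other exactly their discounted continuation value.
If the landlord keeps x when proposing and the tenant keeps y when proposing, then x = 80 − 0.49y and y = 80 − 0.44x.
Solving: x = 80(1 − 0.49) / (1 − 0.44·0.49) = 40.8 / 0.7844 ≈ 52.0143.
The tenant gets 80 − 52.0143 ≈ 27.9857.

27.99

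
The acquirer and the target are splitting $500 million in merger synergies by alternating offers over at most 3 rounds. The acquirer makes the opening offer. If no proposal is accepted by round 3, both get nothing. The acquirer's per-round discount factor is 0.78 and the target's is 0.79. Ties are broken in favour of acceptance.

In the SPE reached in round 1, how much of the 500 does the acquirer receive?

413.1

Round 3 (the acquirer proposes): the target will accept anything ≥ 0, so the acquirer offers 0 and keeps 500.
Round 2 (the target proposes): the acquirer can get 500 next round, worth 0.78 × 500 = 390 now, so the target offers 390, keeping 110.
Round 1 (the acquirer proposes): the target can get 110 next round, worth 0.79 × 110 = 86.9 now. The acquirer offers 86.9 and keeps 500 − 86.9 = 413.1.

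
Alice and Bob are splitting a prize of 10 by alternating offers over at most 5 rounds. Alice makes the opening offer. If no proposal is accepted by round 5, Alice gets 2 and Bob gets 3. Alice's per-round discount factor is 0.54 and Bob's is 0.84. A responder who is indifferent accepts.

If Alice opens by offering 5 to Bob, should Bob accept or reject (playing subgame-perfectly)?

Reject

Round 5 (Alice proposes): Bob gets 3 if talks fail, so Alice offers 3 and keeps 7.
Round 4 (Bob proposes): Alice can get 7 next round, worth 0.54 × 7 = 3.78 now, so Bob offers 3.78, keeping 6.22.
Round 3 (Alice proposes): Bob can get 6.22 next round, worth 0.84 × 6.22 = 5.2248 now. Alice offers 5.2248 and keeps 10 − 5.2248 = 4.7752.
Round 2 (Bob proposes): Alice can get 4.7752 next round, worth 0.54 × 4.7752 = 2.578608 now, so Bob offers 2.578608, keeping 7.421392.
So by rejecting in round 1, Bob gets 7.421392 next round, worth 0.84 × 7.421392 = 6.23396928 now.
Offer 5 < 6.23396928, so Bob rejects.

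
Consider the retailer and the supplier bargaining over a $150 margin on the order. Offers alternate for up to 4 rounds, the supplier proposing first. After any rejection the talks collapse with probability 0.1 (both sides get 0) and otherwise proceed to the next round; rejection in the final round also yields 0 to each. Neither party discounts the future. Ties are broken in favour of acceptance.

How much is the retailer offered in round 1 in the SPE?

By backward induction:
Round 4 (the retailer proposes): rejection yields 0 for the supplier; the retailer offers 0 and keeps 150.
Round 3 (the supplier proposes): rejecting gives the retailer an expected 0.9 × 150 = 135. The supplier offers 135 and keeps 150 − 135 = 15.
Round 2 (the retailer proposes): rejecting gives the supplier an expected 0.9 × 15 = 13.5; the retailer offers that and keeps 136.5.
Round 1 (the supplier proposes): rejecting gives the retailer an expected 0.9 × 136.5 = 122.85; the supplier offers that and keeps 27.15.

122.85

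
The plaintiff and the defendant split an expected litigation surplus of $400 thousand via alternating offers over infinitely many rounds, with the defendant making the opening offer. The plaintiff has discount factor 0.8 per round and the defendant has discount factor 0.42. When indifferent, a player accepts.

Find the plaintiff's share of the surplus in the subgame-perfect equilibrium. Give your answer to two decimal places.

In a stationary SPE each proposer offers the other exactly their discounted continuation value.
If the defendant keeps x when proposing and the plaintiff keeps y when proposing, then x = 400 − 0.8y and y = 400 − 0.42x.
Solving: x = 400(1 − 0.8) / (1 − 0.42·0.8) = 80 / 0.664 ≈ 120.4819.
The plaintiff gets 400 − 120.4819 ≈ 279.5181.

279.52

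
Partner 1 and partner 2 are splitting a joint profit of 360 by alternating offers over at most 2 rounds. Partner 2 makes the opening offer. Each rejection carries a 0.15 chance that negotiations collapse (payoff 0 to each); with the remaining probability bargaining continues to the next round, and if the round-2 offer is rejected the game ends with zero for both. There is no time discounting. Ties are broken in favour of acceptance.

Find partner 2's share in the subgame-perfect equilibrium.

54

Round 2 (partner 1 proposes): rejection yields 0 for partner 2; partner 1 offers 0 and keeps 360.
Round 1 (partner 2 proposes): rejecting gives partner 1 an expected 0.85 × 360 = 306; partner 2 offers that and keeps 54.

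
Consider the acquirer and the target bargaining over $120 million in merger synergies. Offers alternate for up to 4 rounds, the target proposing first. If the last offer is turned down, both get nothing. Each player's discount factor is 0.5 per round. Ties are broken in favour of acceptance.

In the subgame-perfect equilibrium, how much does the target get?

Round 4 (the acquirer proposes): the target will accept anything ≥ 0, so the acquirer offers 0 and keeps 120.
Round 3 (the target proposes): the acquirer can get 120 next round, worth 0.5 × 120 = 60 now, so the target offers 60, keeping 60.
Round 2 (the acquirer proposes): the target can get 60 next round, worth 0.5 × 60 = 30 now. The acquirer offers 30 and keeps 120 − 30 = 90.
Round 1 (the target proposes): the acquirer can get 90 next round, worth 0.5 × 90 = 45 now, so the target offers 45, keeping 75.

75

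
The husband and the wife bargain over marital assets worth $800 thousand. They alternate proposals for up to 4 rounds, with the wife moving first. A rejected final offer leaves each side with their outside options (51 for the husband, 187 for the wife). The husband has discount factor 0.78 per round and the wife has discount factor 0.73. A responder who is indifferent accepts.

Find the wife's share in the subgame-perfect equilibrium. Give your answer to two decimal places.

Round 4 (the husband proposes): the wife gets 187 if talks fail, so the husband offers 187 and keeps 613.
Round 3 (the wife proposes): the husband can get 613 next round, worth 0.78 × 613 = 478.14 now, so the wife offers 478.14, keeping 321.86.
Round 2 (the husband proposes): the wife can get 321.86 next round, worth 0.73 × 321.86 = 234.9578 now, so the husband offers 234.9578, keeping 565.0422.
Round 1 (the wife proposes): the husband can get 565.0422 next round, worth 0.78 × 565.0422 = 440.732916 now. The wife offers 440.732916 and keeps 800 − 440.732916 = 359.267084.

359.27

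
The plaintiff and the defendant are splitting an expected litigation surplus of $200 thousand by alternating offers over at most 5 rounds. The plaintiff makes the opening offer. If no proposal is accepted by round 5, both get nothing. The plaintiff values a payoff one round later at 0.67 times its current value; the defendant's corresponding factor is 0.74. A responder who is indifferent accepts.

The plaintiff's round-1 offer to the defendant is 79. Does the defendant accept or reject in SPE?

Work out the defendant's continuation value if the offer is rejected.
Round 5 (the plaintiff proposes): rejection yields 0 for the defendant; the plaintiff offers 0 and keeps 200.
Round 4 (the defendant proposes): the plaintiff can get 200 next round, worth 0.67 × 200 = 134 now. The defendant offers 134 and keeps 200 − 134 = 66.
Round 3 (the plaintiff proposes): the defendant can get 66 next round, worth 0.74 × 66 = 48.84 now, so the plaintiff offers 48.84, keeping 151.16.
Round 2 (the defendant proposes): the plaintiff can get 151.16 next round, worth 0.67 × 151.16 = 101.2772 now; the defendant offers that and keeps 98.7228.
So by rejecting in round 1, the defendant gets 98.7228 next round, worth 0.74 × 98.7228 = 73.054872 now.
Offer 79 ≥ 73.054872, so the defendant accepts.

Accept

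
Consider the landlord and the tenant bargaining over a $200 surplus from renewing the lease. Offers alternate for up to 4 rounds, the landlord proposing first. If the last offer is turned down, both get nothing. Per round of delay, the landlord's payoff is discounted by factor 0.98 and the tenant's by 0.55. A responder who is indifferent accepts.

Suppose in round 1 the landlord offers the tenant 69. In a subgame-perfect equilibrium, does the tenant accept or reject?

Round 4 (the tenant proposes): rejection yields 0 for the landlord; the tenant offers 0 and keeps 200.
Round 3 (the landlord proposes): the tenant can get 200 next round, worth 0.55 × 200 = 110 now, so the landlord offers 110, keeping 90.
Round 2 (the tenant proposes): the landlord can get 90 next round, worth 0.98 × 90 = 88.2 now. The tenant offers 88.2 and keeps 200 − 88.2 = 111.8.
So by rejecting in round 1, the tenant gets 111.8 next round, worth 0.55 × 111.8 = 61.49 now.
Offer 69 ≥ 61.49, so the tenant accepts.

Accept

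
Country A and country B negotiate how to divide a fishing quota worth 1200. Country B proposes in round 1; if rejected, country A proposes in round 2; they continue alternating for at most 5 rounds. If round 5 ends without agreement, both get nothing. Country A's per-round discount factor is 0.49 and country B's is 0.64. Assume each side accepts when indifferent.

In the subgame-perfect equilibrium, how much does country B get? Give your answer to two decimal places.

921.94

Round 5 (country B proposes): rejection yields 0 for country A; country B offers 0 and keeps 1200.
Round 4 (country A proposes): country B can get 1200 next round, worth 0.64 × 1200 = 768 now, so country A offers 768, keeping 432.
Round 3 (country B proposes): country A can get 432 next round, worth 0.49 × 432 = 211.68 now. Country B offers 211.68 and keeps 1200 − 211.68 = 988.32.
Round 2 (country A proposes): country B can get 988.32 next round, worth 0.64 × 988.32 = 632.5248 now; country A offers that and keeps 567.4752.
Round 1 (country B proposes): country A can get 567.4752 next round, worth 0.49 × 567.4752 = 278.062848 now. Country B offers 278.062848 and keeps 1200 − 278.062848 = 921.937152.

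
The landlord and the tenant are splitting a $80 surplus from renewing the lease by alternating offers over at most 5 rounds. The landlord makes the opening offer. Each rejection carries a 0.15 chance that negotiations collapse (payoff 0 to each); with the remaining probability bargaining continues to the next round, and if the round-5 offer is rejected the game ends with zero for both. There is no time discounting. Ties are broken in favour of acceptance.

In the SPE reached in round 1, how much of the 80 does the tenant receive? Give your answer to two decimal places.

Round 5 (the landlord proposes): rejection yields 0 for the tenant; the landlord offers 0 and keeps 80.
Round 4 (the tenant proposes): rejecting gives the landlord an expected 0.85 × 80 = 68. The tenant offers 68 and keeps 80 − 68 = 12.
Round 3 (the landlord proposes): rejecting gives the tenant an expected 0.85 × 12 = 10.2; the landlord offers that and keeps 69.8.
Round 2 (the tenant proposes): rejecting gives the landlord an expected 0.85 × 69.8 = 59.33. The tenant offers 59.33 and keeps 80 − 59.33 = 20.67.
Round 1 (the landlord proposes): rejecting gives the tenant an expected 0.85 × 20.67 = 17.5695, so the landlord offers 17.5695, keeping 62.4305.

17.57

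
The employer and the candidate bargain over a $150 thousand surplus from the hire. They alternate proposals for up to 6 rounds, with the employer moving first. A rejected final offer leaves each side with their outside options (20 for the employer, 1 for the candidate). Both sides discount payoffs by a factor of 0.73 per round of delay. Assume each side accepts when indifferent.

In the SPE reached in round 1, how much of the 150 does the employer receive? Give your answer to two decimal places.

77.73

Round 6 (the candidate proposes): the employer gets 20 if talks fail, so the candidate offers 20 and keeps 130.
Round 5 (the employer proposes): the candidate can get 130 next round, worth 0.73 × 130 = 94.9 now; the employer offers that and keeps 55.1.
Round 4 (the candidate proposes): the employer can get 55.1 next round, worth 0.73 × 55.1 = 40.223 now, so the candidate offers 40.223, keeping 109.777.
Round 3 (the employer proposes): the candidate can get 109.777 next round, worth 0.73 × 109.777 = 80.13721 now; the employer offers that and keeps 69.86279.
Round 2 (the candidate proposes): the employer can get 69.86279 next round, worth 0.73 × 69.86279 = 50.9998367 now. The candidate offers 50.9998367 and keeps 150 − 50.9998367 = 99.0001633.
Round 1 (the employer proposes): the candidate can get 99.0001633 next round, worth 0.73 × 99.0001633 = 72.270119209 now. The employer offers 72.270119209 and keeps 150 − 72.270119209 = 77.729880791.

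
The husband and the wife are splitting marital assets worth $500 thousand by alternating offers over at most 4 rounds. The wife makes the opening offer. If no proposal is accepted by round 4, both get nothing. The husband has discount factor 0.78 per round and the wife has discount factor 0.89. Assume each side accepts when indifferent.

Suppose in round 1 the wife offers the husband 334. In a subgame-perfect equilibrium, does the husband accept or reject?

Accept

Round 4 (the husband proposes): the wife will accept anything ≥ 0, so the husband offers 0 and keeps 500.
Round 3 (the wife proposes): the husband can get 500 next round, worth 0.78 × 500 = 390 now; the wife offers that and keeps 110.
Round 2 (the husband proposes): the wife can get 110 next round, worth 0.89 × 110 = 97.9 now, so the husband offers 97.9, keeping 402.1.
So by rejecting in round 1, the husband gets 402.1 next round, worth 0.78 × 402.1 = 313.638 now.
Offer 334 ≥ 313.638, so the husband accepts.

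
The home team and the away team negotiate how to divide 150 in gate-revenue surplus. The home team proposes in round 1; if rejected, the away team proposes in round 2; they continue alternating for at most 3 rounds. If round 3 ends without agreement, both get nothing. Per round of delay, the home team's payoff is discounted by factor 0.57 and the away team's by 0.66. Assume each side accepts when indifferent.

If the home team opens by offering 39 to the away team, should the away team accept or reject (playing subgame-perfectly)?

Reject

Round 3 (the home team proposes): rejection yields 0 for the away team; the home team offers 0 and keeps 150.
Round 2 (the away team proposes): the home team can get 150 next round, worth 0.57 × 150 = 85.5 now, so the away team offers 85.5, keeping 64.5.
So by rejecting in round 1, the away team gets 64.5 next round, worth 0.66 × 64.5 = 42.57 now.
Offer 39 < 42.57, so the away team rejects.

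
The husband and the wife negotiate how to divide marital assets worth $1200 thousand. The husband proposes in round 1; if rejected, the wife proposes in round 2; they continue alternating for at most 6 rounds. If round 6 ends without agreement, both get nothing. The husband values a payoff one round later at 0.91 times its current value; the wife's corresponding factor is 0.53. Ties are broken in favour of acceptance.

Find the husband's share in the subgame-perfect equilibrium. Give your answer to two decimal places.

Work backward from the last round.
Round 6 (the wife proposes): rejection yields 0 for the husband; the wife offers 0 and keeps 1200.
Round 5 (the husband proposes): the wife can get 1200 next round, worth 0.53 × 1200 = 636 now. The husband offers 636 and keeps 1200 − 636 = 564.
Round 4 (the wife proposes): the husband can get 564 next round, worth 0.91 × 564 = 513.24 now; the wife offers that and keeps 686.76.
Round 3 (the husband proposes): the wife can get 686.76 next round, worth 0.53 × 686.76 = 363.9828 now, so the husband offers 363.9828, keeping 836.0172.
Round 2 (the wife proposes): the husband can get 836.0172 next round, worth 0.91 × 836.0172 = 760.775652 now. The wife offers 760.775652 and keeps 1200 − 760.775652 = 439.224348.
Round 1 (the husband proposes): the wife can get 439.224348 next round, worth 0.53 × 439.224348 = 232.78890444 now, so the husband offers 232.78890444, keeping 967.21109556.

967.21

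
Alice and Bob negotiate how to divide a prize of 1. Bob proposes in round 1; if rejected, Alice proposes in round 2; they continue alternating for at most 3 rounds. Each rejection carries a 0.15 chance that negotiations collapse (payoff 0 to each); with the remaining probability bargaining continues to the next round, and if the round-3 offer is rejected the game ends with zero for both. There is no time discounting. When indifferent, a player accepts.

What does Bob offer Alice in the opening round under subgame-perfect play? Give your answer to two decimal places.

By backward induction:
Round 3 (Bob proposes): Alice will accept anything ≥ 0, so Bob offers 0 and keeps 1.
Round 2 (Alice proposes): rejecting gives Bob an expected 0.85 × 1 = 0.85, so Alice offers 0.85, keeping 0.15.
Round 1 (Bob proposes): rejecting gives Alice an expected 0.85 × 0.15 = 0.1275. Bob offers 0.1275 and keeps 1 − 0.1275 = 0.8725.

0.13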